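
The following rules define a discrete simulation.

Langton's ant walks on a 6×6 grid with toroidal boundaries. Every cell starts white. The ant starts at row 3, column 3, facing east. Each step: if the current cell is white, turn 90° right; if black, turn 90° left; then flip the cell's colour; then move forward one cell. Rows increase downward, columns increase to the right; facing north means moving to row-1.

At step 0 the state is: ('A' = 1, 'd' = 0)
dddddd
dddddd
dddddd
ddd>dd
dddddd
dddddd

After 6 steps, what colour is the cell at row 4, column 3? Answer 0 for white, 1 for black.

1

k=0  dddddd
dddddd
dddddd
ddd>dd
dddddd
dddddd
k=1  dddddd
dddddd
dddddd
dddAdd
dddvdd
dddddd
k=2  dddddd
dddddd
dddddd
dddAdd
dd<Add
dddddd
k=3  dddddd
dddddd
dddddd
dd^Add
ddAAdd
dddddd
k=4  dddddd
dddddd
dddddd
ddA>dd
ddAAdd
dddddd
k=5  dddddd
dddddd
ddd^dd
ddAddd
ddAAdd
dddddd
k=6  dddddd
dddddd
dddA>d
ddAddd
ddAAdd
dddddd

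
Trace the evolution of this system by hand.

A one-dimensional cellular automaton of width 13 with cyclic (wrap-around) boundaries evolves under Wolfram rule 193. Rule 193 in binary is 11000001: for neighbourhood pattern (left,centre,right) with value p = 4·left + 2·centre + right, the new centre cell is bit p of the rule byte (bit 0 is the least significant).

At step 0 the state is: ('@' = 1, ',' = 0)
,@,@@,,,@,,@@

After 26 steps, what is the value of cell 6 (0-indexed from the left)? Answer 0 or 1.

t=0: ,@,@@,,,@,,@@
t=1: ,,,,@,@,,,,,@
t=2: ,@@,,,,,@@@,,
t=3: ,,@,@@@,,@@,@
t=4: ,,,,,@@,,,@,,
t=5: @@@@,,@,@,,,@
t=6: @@@@,,,,,,@,,
t=7: ,@@@,@@@@,,,,
t=8: ,,@@,,@@@,@@@
t=9: ,,,@,,,@@,,@@
t=10: ,@,,,@,,@,,,@
t=11: ,,,@,,,,,,@,,
t=12: @@,,,@@@@,,,@
t=13: @@,@,,@@@,@,,
t=14: ,@,,,,,@@,,,,
t=15: ,,,@@@,,@,@@@
t=16: ,@,,@@,,,,,@@
t=17: ,,,,,@,@@@,,@
t=18: ,@@@,,,,@@,,,
t=19: ,,@@,@@,,@,@@
t=20: ,,,@,,@,,,,,@
t=21: ,@,,,,,,@@@,,
t=22: ,,,@@@@,,@@,@
t=23: ,@,,@@@,,,@,,
t=24: ,,,,,@@,@,,,@
t=25: ,@@@,,@,,,@,,
t=26: ,,@@,,,,@,,,@

0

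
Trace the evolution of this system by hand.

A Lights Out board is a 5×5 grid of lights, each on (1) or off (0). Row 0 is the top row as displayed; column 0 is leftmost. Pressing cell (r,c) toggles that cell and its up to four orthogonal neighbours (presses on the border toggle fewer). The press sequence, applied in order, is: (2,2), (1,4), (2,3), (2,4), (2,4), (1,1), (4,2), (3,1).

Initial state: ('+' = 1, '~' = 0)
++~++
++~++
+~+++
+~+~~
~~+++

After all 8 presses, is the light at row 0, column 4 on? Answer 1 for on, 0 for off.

0

k=0  ++~++
++~++
+~+++
+~+~~
~~+++
k=1  ++~++
+++++
++~~+
+~~~~
~~+++
k=2  ++~+~
+++~~
++~~~
+~~~~
~~+++
k=3  ++~+~
++++~
+++++
+~~+~
~~+++
k=4  ++~+~
+++++
+++~~
+~~++
~~+++
k=5  ++~+~
++++~
+++++
+~~+~
~~+++
k=6  +~~+~
~~~+~
+~+++
+~~+~
~~+++
k=7  +~~+~
~~~+~
+~+++
+~++~
~+~~+
k=8  +~~+~
~~~+~
+++++
~+~+~
~~~~+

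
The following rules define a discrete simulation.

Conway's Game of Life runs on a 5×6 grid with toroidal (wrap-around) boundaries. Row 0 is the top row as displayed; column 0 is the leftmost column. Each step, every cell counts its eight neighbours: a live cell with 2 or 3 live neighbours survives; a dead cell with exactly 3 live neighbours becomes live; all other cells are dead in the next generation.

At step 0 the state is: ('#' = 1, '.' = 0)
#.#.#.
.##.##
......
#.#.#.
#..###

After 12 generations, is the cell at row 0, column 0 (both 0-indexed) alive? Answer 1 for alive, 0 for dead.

1

t=0: #.#.#.
.##.##
......
#.#.#.
#..###
t=1: ..#...
###.##
#.#.#.
##..#.
#.#...
t=2: ..#...
#.#.#.
..#.#.
#.#...
#.##.#
t=3: #.#.#.
..#..#
..#...
#.#.#.
#.##.#
t=4: #.#.#.
..#..#
..#..#
#.#.#.
#.#...
t=5: #.#...
#.#.##
#.#.##
#.#...
#.#...
t=6: #.#...
..#.#.
..#.#.
#.#...
#.##.#
t=7: #.#.#.
..#..#
..#..#
#.#.#.
#.##.#
t=8: #.#.#.
#.#.##
#.#.##
#.#.#.
#.#...
t=9: #.#.#.
..#...
..#...
#.#.#.
#.#...
t=10: ..#..#
..#...
..#...
..#..#
#.#...
t=11: ..##..
.###..
.###..
..##..
#.##.#
t=12: #.....
....#.
....#.
#.....
......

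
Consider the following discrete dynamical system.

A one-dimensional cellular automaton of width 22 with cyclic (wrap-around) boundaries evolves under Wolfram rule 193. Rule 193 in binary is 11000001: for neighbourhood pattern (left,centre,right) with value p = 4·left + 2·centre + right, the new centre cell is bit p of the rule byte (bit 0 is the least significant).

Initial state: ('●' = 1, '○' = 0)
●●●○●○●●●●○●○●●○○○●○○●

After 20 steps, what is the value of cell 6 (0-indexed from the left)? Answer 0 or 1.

k=0  ●●●○●○●●●●○●○●●○○○●○○●
k=1  ●●●○○○○●●●○○○○●○●○○○○○
k=2  ○●●○●●○○●●○●●○○○○○●●●○
k=3  ○○●○○●○○○●○○●○●●●○○●●○
k=4  ●○○○○○○●○○○○○○○●●○○○●○
k=5  ○○●●●●○○○●●●●●○○●○●○○○
k=6  ●○○●●●○●○○●●●●○○○○○○●●
k=7  ●○○○●●○○○○○●●●○●●●●○○●
k=8  ●○●○○●○●●●○○●●○○●●●○○○
k=9  ○○○○○○○○●●○○○●○○○●●○●○
k=10  ●●●●●●●○○●○●○○○●○○●○○○
k=11  ○●●●●●●○○○○○○●○○○○○○●○
k=12  ○○●●●●●○●●●●○○○●●●●○○○
k=13  ●○○●●●●○○●●●○●○○●●●○●●
k=14  ●○○○●●●○○○●●○○○○○●●○○●
k=15  ●○●○○●●○●○○●○●●●○○●○○○
k=16  ○○○○○○●○○○○○○○●●○○○○●○
k=17  ●●●●●○○○●●●●●○○●○●●○○○
k=18  ○●●●●○●○○●●●●○○○○○●○●○
k=19  ○○●●●○○○○○●●●○●●●○○○○○
k=20  ●○○●●○●●●○○●●○○●●○●●●●

1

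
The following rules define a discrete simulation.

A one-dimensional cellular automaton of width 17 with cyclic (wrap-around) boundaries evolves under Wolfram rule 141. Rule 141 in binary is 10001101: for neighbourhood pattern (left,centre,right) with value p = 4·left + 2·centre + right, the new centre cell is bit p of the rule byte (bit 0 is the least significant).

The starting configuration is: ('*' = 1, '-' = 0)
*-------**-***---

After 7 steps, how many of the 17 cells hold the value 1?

8

0) *-------**-***---
1) *-*****-*--**--*-
2) *-****--*--*---*-
3) *-***---*--*-*-*-
4) *-**--*-*--*-*-*-
5) *-*---*-*--*-*-*-
6) *-*-*-*-*--*-*-*-
7) *-*-*-*-*--*-*-*-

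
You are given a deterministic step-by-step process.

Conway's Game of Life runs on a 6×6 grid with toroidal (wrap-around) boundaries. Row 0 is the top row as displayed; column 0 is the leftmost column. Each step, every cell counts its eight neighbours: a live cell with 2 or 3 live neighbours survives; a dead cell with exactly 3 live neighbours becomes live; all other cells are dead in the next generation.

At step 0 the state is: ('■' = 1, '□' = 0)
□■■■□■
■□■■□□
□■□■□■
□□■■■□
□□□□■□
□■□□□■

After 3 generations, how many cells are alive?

15

[0] □■■■□■
■□■■□□
□■□■□■
□□■■■□
□□□□■□
□■□□□■
[1] □□□■□■
□□□□□■
■■□□□■
□□■□□■
□□■□■■
□■□■□■
[2] □□■□□■
□□□□□■
□■□□■■
□□■■□□
□■■□□■
□□□■□■
[3] ■□□□□■
□□□□□■
■□■■■■
□□□■□■
■■□□□□
□■□■□■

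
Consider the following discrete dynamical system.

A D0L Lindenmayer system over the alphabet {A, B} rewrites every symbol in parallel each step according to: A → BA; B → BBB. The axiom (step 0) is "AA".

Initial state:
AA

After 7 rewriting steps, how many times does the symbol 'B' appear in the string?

gen 0: AA
gen 1: BABA
gen 2: BBBBABBBBA
gen 3: BBBBBBBBBBBBBABBBBBBBBBBBBBA
gen 4: BBBBBBBBBBBBBBBBBBBBBBBBBBBBBBBBBBBBBBBBABBBBBBBBBBBBBBBBBBBBBBBBBBBBBBBBBBBBBBBBA
gen 5: BBBBBBBBBBBBBBBBBBBBBBBBBBBBBBBBBBBBBBBBBBBBBBBBBBBBBBBBBB…BBBBBBBBBBBBBBBBBBBBBBBBBBBBBBBBBBBBBBBBBBBBBBBBBBBBBBBBBA  (len 244)
gen 6: BBBBBBBBBBBBBBBBBBBBBBBBBBBBBBBBBBBBBBBBBBBBBBBBBBBBBBBBBB…BBBBBBBBBBBBBBBBBBBBBBBBBBBBBBBBBBBBBBBBBBBBBBBBBBBBBBBBBA  (len 730)
gen 7: BBBBBBBBBBBBBBBBBBBBBBBBBBBBBBBBBBBBBBBBBBBBBBBBBBBBBBBBBB…BBBBBBBBBBBBBBBBBBBBBBBBBBBBBBBBBBBBBBBBBBBBBBBBBBBBBBBBBA  (len 2188)

2186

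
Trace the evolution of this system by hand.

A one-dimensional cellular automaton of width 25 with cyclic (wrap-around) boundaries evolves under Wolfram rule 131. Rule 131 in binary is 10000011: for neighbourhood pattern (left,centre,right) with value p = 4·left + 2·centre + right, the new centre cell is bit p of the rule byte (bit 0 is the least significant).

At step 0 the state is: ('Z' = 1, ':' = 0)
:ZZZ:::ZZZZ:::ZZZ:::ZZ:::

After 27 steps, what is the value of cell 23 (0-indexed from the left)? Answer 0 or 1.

0

0) :ZZZ:::ZZZZ:::ZZZ:::ZZ:::
1) Z:Z::ZZ:ZZ::ZZ:Z::ZZ:::ZZ
2) ::::Z::::::Z:::::Z:::ZZ:Z
3) :ZZZ::ZZZZZ::ZZZZ::ZZ::::
4) Z:Z::Z:ZZZ::Z:ZZ::Z:::ZZZ
5) ::::Z:::Z::Z:::::Z::ZZ:ZZ
6) :ZZZ::ZZ::Z::ZZZZ::Z:::::
7) Z:Z::Z:::Z::Z:ZZ::Z::ZZZZ
8) ::::Z::ZZ::Z:::::Z::Z:ZZZ
9) :ZZZ::Z:::Z::ZZZZ::Z:::Z:
10) Z:Z::Z::ZZ::Z:ZZ::Z::ZZ::
11) ::::Z::Z:::Z:::::Z::Z:::Z
12) :ZZZ::Z::ZZ::ZZZZ::Z::ZZ:
13) Z:Z::Z::Z:::Z:ZZ::Z::Z:::
14) ::::Z::Z::ZZ:::::Z::Z::ZZ
15) :ZZZ::Z::Z:::ZZZZ::Z::Z::
16) Z:Z::Z::Z::ZZ:ZZ::Z::Z::Z
17) ::::Z::Z::Z::::::Z::Z::Z:
18) ZZZZ::Z::Z::ZZZZZ::Z::Z::
19) :ZZ::Z::Z::Z:ZZZ::Z::Z::Z
20) ::::Z::Z::Z:::Z::Z::Z::Z:
21) ZZZZ::Z::Z::ZZ::Z::Z::Z::
22) :ZZ::Z::Z::Z:::Z::Z::Z::Z
23) ::::Z::Z::Z::ZZ::Z::Z::Z:
24) ZZZZ::Z::Z::Z:::Z::Z::Z::
25) :ZZ::Z::Z::Z::ZZ::Z::Z::Z
26) ::::Z::Z::Z::Z:::Z::Z::Z:
27) ZZZZ::Z::Z::Z::ZZ::Z::Z::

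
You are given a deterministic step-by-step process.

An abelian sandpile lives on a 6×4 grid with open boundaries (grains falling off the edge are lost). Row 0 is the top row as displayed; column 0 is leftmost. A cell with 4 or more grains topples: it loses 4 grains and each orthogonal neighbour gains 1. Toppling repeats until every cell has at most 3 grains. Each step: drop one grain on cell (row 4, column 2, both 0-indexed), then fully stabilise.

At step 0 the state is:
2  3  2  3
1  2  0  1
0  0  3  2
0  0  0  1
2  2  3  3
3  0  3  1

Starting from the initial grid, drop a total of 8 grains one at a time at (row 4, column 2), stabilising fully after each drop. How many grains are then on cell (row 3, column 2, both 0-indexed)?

step 0: 2  3  2  3
1  2  0  1
0  0  3  2
0  0  0  1
2  2  3  3
3  0  3  1
step 1: 2  3  2  3
1  2  0  1
0  0  3  2
0  0  1  2
2  3  2  0
3  1  0  3
step 2: 2  3  2  3
1  2  0  1
0  0  3  2
0  0  1  2
2  3  3  0
3  1  0  3
step 3: 2  3  2  3
1  2  0  1
0  0  3  2
0  1  2  2
3  0  1  1
3  2  1  3
step 4: 2  3  2  3
1  2  0  1
0  0  3  2
0  1  2  2
3  0  2  1
3  2  1  3
step 5: 2  3  2  3
1  2  0  1
0  0  3  2
0  1  2  2
3  0  3  1
3  2  1  3
step 6: 2  3  2  3
1  2  0  1
0  0  3  2
0  1  3  2
3  1  0  2
3  2  2  3
step 7: 2  3  2  3
1  2  0  1
0  0  3  2
0  1  3  2
3  1  1  2
3  2  2  3
step 8: 2  3  2  3
1  2  0  1
0  0  3  2
0  1  3  2
3  1  2  2
3  2  2  3

3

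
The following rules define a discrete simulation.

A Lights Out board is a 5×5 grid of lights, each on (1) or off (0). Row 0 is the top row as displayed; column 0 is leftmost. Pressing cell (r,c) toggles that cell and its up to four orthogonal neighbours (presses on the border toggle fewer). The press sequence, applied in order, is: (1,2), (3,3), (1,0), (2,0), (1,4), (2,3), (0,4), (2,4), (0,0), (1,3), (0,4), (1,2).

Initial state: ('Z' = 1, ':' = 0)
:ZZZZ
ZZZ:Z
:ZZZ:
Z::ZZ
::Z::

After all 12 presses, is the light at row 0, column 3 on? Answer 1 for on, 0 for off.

step 0: :ZZZZ
ZZZ:Z
:ZZZ:
Z::ZZ
::Z::
step 1: :Z:ZZ
Z::ZZ
:Z:Z:
Z::ZZ
::Z::
step 2: :Z:ZZ
Z::ZZ
:Z:::
Z:Z::
::ZZ:
step 3: ZZ:ZZ
:Z:ZZ
ZZ:::
Z:Z::
::ZZ:
step 4: ZZ:ZZ
ZZ:ZZ
:::::
::Z::
::ZZ:
step 5: ZZ:Z:
ZZ:::
::::Z
::Z::
::ZZ:
step 6: ZZ:Z:
ZZ:Z:
::ZZ:
::ZZ:
::ZZ:
step 7: ZZ::Z
ZZ:ZZ
::ZZ:
::ZZ:
::ZZ:
step 8: ZZ::Z
ZZ:Z:
::Z:Z
::ZZZ
::ZZ:
step 9: ::::Z
:Z:Z:
::Z:Z
::ZZZ
::ZZ:
step 10: :::ZZ
:ZZ:Z
::ZZZ
::ZZZ
::ZZ:
step 11: :::::
:ZZ::
::ZZZ
::ZZZ
::ZZ:
step 12: ::Z::
:::Z:
:::ZZ
::ZZZ
::ZZ:

0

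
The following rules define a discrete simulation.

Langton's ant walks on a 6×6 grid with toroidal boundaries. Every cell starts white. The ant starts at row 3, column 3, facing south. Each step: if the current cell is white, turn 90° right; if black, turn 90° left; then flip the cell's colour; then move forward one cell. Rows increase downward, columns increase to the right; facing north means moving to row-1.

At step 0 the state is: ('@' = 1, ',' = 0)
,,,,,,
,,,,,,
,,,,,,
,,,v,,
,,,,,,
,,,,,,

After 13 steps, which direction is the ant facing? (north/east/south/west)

west

t=0: ,,,,,,
,,,,,,
,,,,,,
,,,v,,
,,,,,,
,,,,,,
t=1: ,,,,,,
,,,,,,
,,,,,,
,,<@,,
,,,,,,
,,,,,,
t=2: ,,,,,,
,,,,,,
,,^,,,
,,@@,,
,,,,,,
,,,,,,
t=3: ,,,,,,
,,,,,,
,,@>,,
,,@@,,
,,,,,,
,,,,,,
t=4: ,,,,,,
,,,,,,
,,@@,,
,,@v,,
,,,,,,
,,,,,,
t=5: ,,,,,,
,,,,,,
,,@@,,
,,@,>,
,,,,,,
,,,,,,
t=6: ,,,,,,
,,,,,,
,,@@,,
,,@,@,
,,,,v,
,,,,,,
t=7: ,,,,,,
,,,,,,
,,@@,,
,,@,@,
,,,<@,
,,,,,,
t=8: ,,,,,,
,,,,,,
,,@@,,
,,@^@,
,,,@@,
,,,,,,
t=9: ,,,,,,
,,,,,,
,,@@,,
,,@@>,
,,,@@,
,,,,,,
t=10: ,,,,,,
,,,,,,
,,@@^,
,,@@,,
,,,@@,
,,,,,,
t=11: ,,,,,,
,,,,,,
,,@@@>
,,@@,,
,,,@@,
,,,,,,
t=12: ,,,,,,
,,,,,,
,,@@@@
,,@@,v
,,,@@,
,,,,,,
t=13: ,,,,,,
,,,,,,
,,@@@@
,,@@<@
,,,@@,
,,,,,,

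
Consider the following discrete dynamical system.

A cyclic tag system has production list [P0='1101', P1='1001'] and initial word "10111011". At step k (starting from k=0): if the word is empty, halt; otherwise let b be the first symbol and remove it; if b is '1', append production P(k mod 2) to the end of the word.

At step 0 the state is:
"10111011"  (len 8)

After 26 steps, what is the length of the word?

58

gen 0: "10111011"  (len 8)
gen 1: "01110111101"  (len 11)
gen 2: "1110111101"  (len 10)
gen 3: "1101111011101"  (len 13)
gen 4: "1011110111011001"  (len 16)
gen 5: "0111101110110011101"  (len 19)
gen 6: "111101110110011101"  (len 18)
gen 7: "111011101100111011101"  (len 21)
gen 8: "110111011001110111011001"  (len 24)
gen 9: "101110110011101110110011101"  (len 27)
gen 10: "011101100111011101100111011001"  (len 30)
gen 11: "11101100111011101100111011001"  (len 29)
gen 12: "11011001110111011001110110011001"  (len 32)
gen 13: "10110011101110110011101100110011101"  (len 35)
gen 14: "01100111011101100111011001100111011001"  (len 38)
gen 15: "1100111011101100111011001100111011001"  (len 37)
gen 16: "1001110111011001110110011001110110011001"  (len 40)
gen 17: "0011101110110011101100110011101100110011101"  (len 43)
gen 18: "011101110110011101100110011101100110011101"  (len 42)
gen 19: "11101110110011101100110011101100110011101"  (len 41)
gen 20: "11011101100111011001100111011001100111011001"  (len 44)
gen 21: "10111011001110110011001110110011001110110011101"  (len 47)
gen 22: "01110110011101100110011101100110011101100111011001"  (len 50)
gen 23: "1110110011101100110011101100110011101100111011001"  (len 49)
gen 24: "1101100111011001100111011001100111011001110110011001"  (len 52)
gen 25: "1011001110110011001110110011001110110011101100110011101"  (len 55)
gen 26: "0110011101100110011101100110011101100111011001100111011001"  (len 58)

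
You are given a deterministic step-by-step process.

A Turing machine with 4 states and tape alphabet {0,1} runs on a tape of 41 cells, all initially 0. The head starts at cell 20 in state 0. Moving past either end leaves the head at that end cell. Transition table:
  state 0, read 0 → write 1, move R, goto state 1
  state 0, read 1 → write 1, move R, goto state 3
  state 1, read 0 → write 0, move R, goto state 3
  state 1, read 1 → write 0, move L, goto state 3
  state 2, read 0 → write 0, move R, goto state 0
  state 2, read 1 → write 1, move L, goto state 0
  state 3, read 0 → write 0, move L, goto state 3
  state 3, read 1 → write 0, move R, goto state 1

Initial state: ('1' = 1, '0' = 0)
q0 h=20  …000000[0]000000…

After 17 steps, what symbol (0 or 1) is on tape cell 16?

0

step 0: q0 h=20  …000000[0]000000…
step 1: q1 h=21  …000001[0]000000…
step 2: q3 h=22  …000010[0]000000…
step 3: q3 h=21  …000001[0]000000…
step 4: q3 h=20  …000000[1]000000…
step 5: q1 h=21  …000000[0]000000…
step 6: q3 h=22  …000000[0]000000…
step 7: q3 h=21  …000000[0]000000…
step 8: q3 h=20  …000000[0]000000…
step 9: q3 h=19  …000000[0]000000…
step 10: q3 h=18  …000000[0]000000…
step 11: q3 h=17  …000000[0]000000…
step 12: q3 h=16  …000000[0]000000…
step 13: q3 h=15  …000000[0]000000…
step 14: q3 h=14  …000000[0]000000…
step 15: q3 h=13  …000000[0]000000…
step 16: q3 h=12  …000000[0]000000…
step 17: q3 h=11  …000000[0]000000…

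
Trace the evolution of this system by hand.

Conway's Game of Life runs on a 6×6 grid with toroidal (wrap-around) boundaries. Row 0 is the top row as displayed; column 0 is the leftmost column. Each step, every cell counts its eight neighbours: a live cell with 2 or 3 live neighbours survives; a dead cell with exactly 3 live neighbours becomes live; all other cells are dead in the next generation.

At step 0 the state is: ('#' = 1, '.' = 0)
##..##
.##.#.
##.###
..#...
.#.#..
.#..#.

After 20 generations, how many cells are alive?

k=0  ##..##
.##.#.
##.###
..#...
.#.#..
.#..#.
k=1  ....#.
......
#...##
.....#
.#.#..
.#.##.
k=2  ...##.
....#.
#...##
.....#
#..#..
...##.
k=3  .....#
......
#...#.
......
...#.#
..#..#
k=4  ......
.....#
......
....##
....#.
#....#
k=5  #....#
......
....##
....##
#...#.
.....#
k=6  #....#
#...#.
....##
#..#..
#...#.
....#.
k=7  #...#.
#...#.
#..##.
#..#..
...##.
#...#.
k=8  ##.##.
##..#.
##.##.
..#...
...##.
....#.
k=9  #####.
......
#..##.
.##..#
...##.
..#...
k=10  .###..
#.....
######
###..#
.#.##.
.....#
k=11  ###...
......
...##.
......
.#.##.
##....
k=12  #.#...
.###..
......
..#...
###...
...#.#
k=13  #...#.
.###..
.#.#..
..#...
####..
...#.#
k=14  ##..##
##.##.
.#.#..
#.....
##.##.
...#.#
k=15  .#....
...#..
.#.###
#..###
#####.
...#..
k=16  ..#...
#..#..
......
......
##....
#..##.
k=17  .##.##
......
......
......
##...#
#.##.#
k=18  .##.##
......
......
#.....
.##.##
...#..
k=19  ..###.
......
......
##...#
######
......
k=20  ...#..
...#..
#.....
...#..
..###.
#.....

8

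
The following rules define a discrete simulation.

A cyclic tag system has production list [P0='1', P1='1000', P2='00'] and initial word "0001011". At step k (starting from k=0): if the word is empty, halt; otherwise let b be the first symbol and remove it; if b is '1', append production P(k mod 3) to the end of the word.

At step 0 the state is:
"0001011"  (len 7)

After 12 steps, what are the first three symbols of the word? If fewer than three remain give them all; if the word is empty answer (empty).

000

[0] "0001011"  (len 7)
[1] "001011"  (len 6)
[2] "01011"  (len 5)
[3] "1011"  (len 4)
[4] "0111"  (len 4)
[5] "111"  (len 3)
[6] "1100"  (len 4)
[7] "1001"  (len 4)
[8] "0011000"  (len 7)
[9] "011000"  (len 6)
[10] "11000"  (len 5)
[11] "10001000"  (len 8)
[12] "000100000"  (len 9)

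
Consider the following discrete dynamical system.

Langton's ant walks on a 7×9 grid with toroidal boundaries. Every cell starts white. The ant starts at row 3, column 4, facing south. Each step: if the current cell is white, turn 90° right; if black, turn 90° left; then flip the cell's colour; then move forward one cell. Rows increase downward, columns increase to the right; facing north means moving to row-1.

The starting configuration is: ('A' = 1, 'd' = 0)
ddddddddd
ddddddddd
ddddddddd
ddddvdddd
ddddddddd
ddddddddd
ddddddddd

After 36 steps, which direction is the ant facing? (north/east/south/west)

north

gen 0: ddddddddd
ddddddddd
ddddddddd
ddddvdddd
ddddddddd
ddddddddd
ddddddddd
gen 1: ddddddddd
ddddddddd
ddddddddd
ddd<Adddd
ddddddddd
ddddddddd
ddddddddd
gen 2: ddddddddd
ddddddddd
ddd^ddddd
dddAAdddd
ddddddddd
ddddddddd
ddddddddd
gen 3: ddddddddd
ddddddddd
dddA>dddd
dddAAdddd
ddddddddd
ddddddddd
ddddddddd
gen 4: ddddddddd
ddddddddd
dddAAdddd
dddAvdddd
ddddddddd
ddddddddd
ddddddddd
gen 5: ddddddddd
ddddddddd
dddAAdddd
dddAd>ddd
ddddddddd
ddddddddd
ddddddddd
gen 6: ddddddddd
ddddddddd
dddAAdddd
dddAdAddd
dddddvddd
ddddddddd
ddddddddd
gen 7: ddddddddd
ddddddddd
dddAAdddd
dddAdAddd
dddd<Addd
ddddddddd
ddddddddd
gen 8: ddddddddd
ddddddddd
dddAAdddd
dddA^Addd
ddddAAddd
ddddddddd
ddddddddd
gen 9: ddddddddd
ddddddddd
dddAAdddd
dddAA>ddd
ddddAAddd
ddddddddd
ddddddddd
gen 10: ddddddddd
ddddddddd
dddAA^ddd
dddAAdddd
ddddAAddd
ddddddddd
ddddddddd
gen 11: ddddddddd
ddddddddd
dddAAA>dd
dddAAdddd
ddddAAddd
ddddddddd
ddddddddd
gen 12: ddddddddd
ddddddddd
dddAAAAdd
dddAAdvdd
ddddAAddd
ddddddddd
ddddddddd
gen 13: ddddddddd
ddddddddd
dddAAAAdd
dddAA<Add
ddddAAddd
ddddddddd
ddddddddd
gen 14: ddddddddd
ddddddddd
dddAA^Add
dddAAAAdd
ddddAAddd
ddddddddd
ddddddddd
gen 15: ddddddddd
ddddddddd
dddA<dAdd
dddAAAAdd
ddddAAddd
ddddddddd
ddddddddd
gen 16: ddddddddd
ddddddddd
dddAddAdd
dddAvAAdd
ddddAAddd
ddddddddd
ddddddddd
gen 17: ddddddddd
ddddddddd
dddAddAdd
dddAd>Add
ddddAAddd
ddddddddd
ddddddddd
gen 18: ddddddddd
ddddddddd
dddAd^Add
dddAddAdd
ddddAAddd
ddddddddd
ddddddddd
gen 19: ddddddddd
ddddddddd
dddAdA>dd
dddAddAdd
ddddAAddd
ddddddddd
ddddddddd
gen 20: ddddddddd
dddddd^dd
dddAdAddd
dddAddAdd
ddddAAddd
ddddddddd
ddddddddd
gen 21: ddddddddd
ddddddA>d
dddAdAddd
dddAddAdd
ddddAAddd
ddddddddd
ddddddddd
gen 22: ddddddddd
ddddddAAd
dddAdAdvd
dddAddAdd
ddddAAddd
ddddddddd
ddddddddd
gen 23: ddddddddd
ddddddAAd
dddAdA<Ad
dddAddAdd
ddddAAddd
ddddddddd
ddddddddd
gen 24: ddddddddd
dddddd^Ad
dddAdAAAd
dddAddAdd
ddddAAddd
ddddddddd
ddddddddd
gen 25: ddddddddd
ddddd<dAd
dddAdAAAd
dddAddAdd
ddddAAddd
ddddddddd
ddddddddd
gen 26: ddddd^ddd
dddddAdAd
dddAdAAAd
dddAddAdd
ddddAAddd
ddddddddd
ddddddddd
gen 27: dddddA>dd
dddddAdAd
dddAdAAAd
dddAddAdd
ddddAAddd
ddddddddd
ddddddddd
gen 28: dddddAAdd
dddddAvAd
dddAdAAAd
dddAddAdd
ddddAAddd
ddddddddd
ddddddddd
gen 29: dddddAAdd
ddddd<AAd
dddAdAAAd
dddAddAdd
ddddAAddd
ddddddddd
ddddddddd
gen 30: dddddAAdd
ddddddAAd
dddAdvAAd
dddAddAdd
ddddAAddd
ddddddddd
ddddddddd
gen 31: dddddAAdd
ddddddAAd
dddAdd>Ad
dddAddAdd
ddddAAddd
ddddddddd
ddddddddd
gen 32: dddddAAdd
dddddd^Ad
dddAdddAd
dddAddAdd
ddddAAddd
ddddddddd
ddddddddd
gen 33: dddddAAdd
ddddd<dAd
dddAdddAd
dddAddAdd
ddddAAddd
ddddddddd
ddddddddd
gen 34: ddddd^Add
dddddAdAd
dddAdddAd
dddAddAdd
ddddAAddd
ddddddddd
ddddddddd
gen 35: dddd<dAdd
dddddAdAd
dddAdddAd
dddAddAdd
ddddAAddd
ddddddddd
ddddddddd
gen 36: ddddAdAdd
dddddAdAd
dddAdddAd
dddAddAdd
ddddAAddd
ddddddddd
dddd^dddd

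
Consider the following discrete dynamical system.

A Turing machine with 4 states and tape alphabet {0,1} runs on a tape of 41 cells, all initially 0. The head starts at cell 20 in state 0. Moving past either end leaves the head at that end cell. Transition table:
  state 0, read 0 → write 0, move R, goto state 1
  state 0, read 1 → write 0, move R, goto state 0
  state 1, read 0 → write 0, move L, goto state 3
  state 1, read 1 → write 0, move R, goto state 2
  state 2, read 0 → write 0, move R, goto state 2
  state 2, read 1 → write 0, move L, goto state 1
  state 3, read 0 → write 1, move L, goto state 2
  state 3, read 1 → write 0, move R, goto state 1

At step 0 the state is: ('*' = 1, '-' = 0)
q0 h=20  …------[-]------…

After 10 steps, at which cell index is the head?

16

k=0  q0 h=20  …------[-]------…
k=1  q1 h=21  …------[-]------…
k=2  q3 h=20  …------[-]------…
k=3  q2 h=19  …------[-]*-----…
k=4  q2 h=20  …------[*]------…
k=5  q1 h=19  …------[-]------…
k=6  q3 h=18  …------[-]------…
k=7  q2 h=17  …------[-]*-----…
k=8  q2 h=18  …------[*]------…
k=9  q1 h=17  …------[-]------…
k=10  q3 h=16  …------[-]------…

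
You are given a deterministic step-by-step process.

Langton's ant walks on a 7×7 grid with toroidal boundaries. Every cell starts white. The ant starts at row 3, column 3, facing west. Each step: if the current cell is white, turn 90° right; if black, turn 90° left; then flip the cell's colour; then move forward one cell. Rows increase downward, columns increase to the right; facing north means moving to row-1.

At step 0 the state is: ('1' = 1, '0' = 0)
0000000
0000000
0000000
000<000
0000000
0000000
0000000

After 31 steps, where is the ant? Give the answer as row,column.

[0] 0000000
0000000
0000000
000<000
0000000
0000000
0000000
[1] 0000000
0000000
000^000
0001000
0000000
0000000
0000000
[2] 0000000
0000000
0001>00
0001000
0000000
0000000
0000000
[3] 0000000
0000000
0001100
0001v00
0000000
0000000
0000000
[4] 0000000
0000000
0001100
000<100
0000000
0000000
0000000
[5] 0000000
0000000
0001100
0000100
000v000
0000000
0000000
[6] 0000000
0000000
0001100
0000100
00<1000
0000000
0000000
[7] 0000000
0000000
0001100
00^0100
0011000
0000000
0000000
[8] 0000000
0000000
0001100
001>100
0011000
0000000
0000000
[9] 0000000
0000000
0001100
0011100
001v000
0000000
0000000
[10] 0000000
0000000
0001100
0011100
0010>00
0000000
0000000
[11] 0000000
0000000
0001100
0011100
0010100
0000v00
0000000
[12] 0000000
0000000
0001100
0011100
0010100
000<100
0000000
[13] 0000000
0000000
0001100
0011100
001^100
0001100
0000000
[14] 0000000
0000000
0001100
0011100
0011>00
0001100
0000000
[15] 0000000
0000000
0001100
0011^00
0011000
0001100
0000000
[16] 0000000
0000000
0001100
001<000
0011000
0001100
0000000
[17] 0000000
0000000
0001100
0010000
001v000
0001100
0000000
[18] 0000000
0000000
0001100
0010000
0010>00
0001100
0000000
[19] 0000000
0000000
0001100
0010000
0010100
0001v00
0000000
[20] 0000000
0000000
0001100
0010000
0010100
00010>0
0000000
[21] 0000000
0000000
0001100
0010000
0010100
0001010
00000v0
[22] 0000000
0000000
0001100
0010000
0010100
0001010
0000<10
[23] 0000000
0000000
0001100
0010000
0010100
0001^10
0000110
[24] 0000000
0000000
0001100
0010000
0010100
00011>0
0000110
[25] 0000000
0000000
0001100
0010000
00101^0
0001100
0000110
[26] 0000000
0000000
0001100
0010000
001011>
0001100
0000110
[27] 0000000
0000000
0001100
0010000
0010111
000110v
0000110
[28] 0000000
0000000
0001100
0010000
0010111
00011<1
0000110
[29] 0000000
0000000
0001100
0010000
00101^1
0001111
0000110
[30] 0000000
0000000
0001100
0010000
0010<01
0001111
0000110
[31] 0000000
0000000
0001100
0010000
0010001
0001v11
0000110

5,4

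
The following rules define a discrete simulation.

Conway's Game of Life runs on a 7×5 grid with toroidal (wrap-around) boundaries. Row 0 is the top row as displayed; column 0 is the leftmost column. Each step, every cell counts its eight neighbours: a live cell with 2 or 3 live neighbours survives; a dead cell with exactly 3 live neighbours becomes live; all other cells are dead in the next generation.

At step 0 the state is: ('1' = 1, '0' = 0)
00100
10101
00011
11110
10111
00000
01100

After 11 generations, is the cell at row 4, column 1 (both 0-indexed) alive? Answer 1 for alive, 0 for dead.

1

gen 0: 00100
10101
00011
11110
10111
00000
01100
gen 1: 10100
11101
00000
00000
10000
10001
01100
gen 2: 00001
10111
11000
00000
10001
10001
00111
gen 3: 01000
00110
11110
01001
10001
01000
00000
gen 4: 00100
10011
10000
00000
01001
10000
00000
gen 5: 00011
11011
10000
10000
10000
10000
00000
gen 6: 00110
01110
00000
11001
11001
00000
00001
gen 7: 01001
01010
00011
01001
01001
00001
00010
gen 8: 10011
00010
00011
00101
00011
10011
10011
gen 9: 10100
10100
00101
10100
00100
00100
01100
gen 10: 10110
10101
10101
00100
00110
00110
00110
gen 11: 10000
00100
10101
00101
01000
01001
00000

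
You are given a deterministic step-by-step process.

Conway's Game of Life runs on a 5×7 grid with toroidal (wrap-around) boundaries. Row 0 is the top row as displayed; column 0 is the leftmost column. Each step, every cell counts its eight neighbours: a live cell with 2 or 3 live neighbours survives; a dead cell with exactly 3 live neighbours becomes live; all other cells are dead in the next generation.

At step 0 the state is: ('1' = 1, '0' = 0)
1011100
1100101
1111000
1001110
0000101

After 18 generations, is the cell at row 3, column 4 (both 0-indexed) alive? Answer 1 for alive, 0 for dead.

0

0) 1011100
1100101
1111000
1001110
0000101
1) 0010100
0000111
0000000
1000010
1110001
2) 0010100
0001110
0000100
1000000
1011011
3) 0110000
0000010
0001110
1101110
1011111
4) 1110000
0011010
0011000
1100000
0000000
5) 0111000
0000100
0001100
0110000
0010000
6) 0111000
0000100
0011100
0110000
0000000
7) 0011000
0100100
0110100
0110000
0001000
8) 0011100
0100100
1000000
0100000
0101000
9) 0100100
0110100
1100000
1110000
0101100
10) 1100110
0011000
0001000
0001000
0001100
11) 0100010
0111000
0001100
0011000
0011010
12) 0100000
0101000
0100100
0000000
0101000
13) 1100000
1100000
0010000
0010000
0010000
14) 1010000
1010000
0010000
0111000
0010000
15) 0011000
0011000
0000000
0101000
0000000
16) 0011000
0011000
0001000
0000000
0001000
17) 0000100
0000100
0011000
0000000
0011000
18) 0000100
0000100
0001000
0000000
0001000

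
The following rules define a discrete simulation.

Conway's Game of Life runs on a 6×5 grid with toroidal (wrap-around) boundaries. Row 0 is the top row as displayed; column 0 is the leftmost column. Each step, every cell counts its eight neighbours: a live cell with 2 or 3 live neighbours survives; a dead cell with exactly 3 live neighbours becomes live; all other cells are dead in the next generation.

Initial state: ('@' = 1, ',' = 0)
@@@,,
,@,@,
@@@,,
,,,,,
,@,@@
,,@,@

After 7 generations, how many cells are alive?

step 0: @@@,,
,@,@,
@@@,,
,,,,,
,@,@@
,,@,@
step 1: @,,,@
,,,@@
@@@,,
,,,@@
@,@@@
,,,,@
step 2: @,,,,
,,@@,
@@@,,
,,,,,
@,@,,
,@,,,
step 3: ,@@,,
@,@@@
,@@@,
@,@,,
,@,,,
@@,,,
step 4: ,,,,,
@,,,@
,,,,,
@,,@,
,,@,,
@,,,,
step 5: @,,,@
,,,,,
@,,,,
,,,,,
,@,,@
,,,,,
step 6: ,,,,,
@,,,@
,,,,,
@,,,,
,,,,,
,,,,@
step 7: @,,,@
,,,,,
@,,,@
,,,,,
,,,,,
,,,,,

4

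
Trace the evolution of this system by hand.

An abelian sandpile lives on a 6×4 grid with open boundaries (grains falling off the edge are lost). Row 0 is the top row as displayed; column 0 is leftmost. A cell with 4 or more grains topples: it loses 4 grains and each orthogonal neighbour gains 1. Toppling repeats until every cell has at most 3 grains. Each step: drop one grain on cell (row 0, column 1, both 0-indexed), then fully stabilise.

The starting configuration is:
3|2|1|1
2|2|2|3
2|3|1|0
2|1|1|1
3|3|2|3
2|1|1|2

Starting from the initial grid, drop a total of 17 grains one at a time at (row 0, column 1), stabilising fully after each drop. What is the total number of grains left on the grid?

[0] 3|2|1|1
2|2|2|3
2|3|1|0
2|1|1|1
3|3|2|3
2|1|1|2
[1] 3|3|1|1
2|2|2|3
2|3|1|0
2|1|1|1
3|3|2|3
2|1|1|2
[2] 0|1|2|1
3|3|2|3
2|3|1|0
2|1|1|1
3|3|2|3
2|1|1|2
[3] 0|2|2|1
3|3|2|3
2|3|1|0
2|1|1|1
3|3|2|3
2|1|1|2
[4] 0|3|2|1
3|3|2|3
2|3|1|0
2|1|1|1
3|3|2|3
2|1|1|2
[5] 2|1|3|1
1|2|3|3
0|1|2|0
3|2|1|1
3|3|2|3
2|1|1|2
[6] 2|2|3|1
1|2|3|3
0|1|2|0
3|2|1|1
3|3|2|3
2|1|1|2
[7] 2|3|3|1
1|2|3|3
0|1|2|0
3|2|1|1
3|3|2|3
2|1|1|2
[8] 3|2|1|3
2|0|2|0
0|2|3|1
3|2|1|1
3|3|2|3
2|1|1|2
[9] 3|3|1|3
2|0|2|0
0|2|3|1
3|2|1|1
3|3|2|3
2|1|1|2
[10] 0|1|2|3
3|1|2|0
0|2|3|1
3|2|1|1
3|3|2|3
2|1|1|2
[11] 0|2|2|3
3|1|2|0
0|2|3|1
3|2|1|1
3|3|2|3
2|1|1|2
[12] 0|3|2|3
3|1|2|0
0|2|3|1
3|2|1|1
3|3|2|3
2|1|1|2
[13] 1|0|3|3
3|2|2|0
0|2|3|1
3|2|1|1
3|3|2|3
2|1|1|2
[14] 1|1|3|3
3|2|2|0
0|2|3|1
3|2|1|1
3|3|2|3
2|1|1|2
[15] 1|2|3|3
3|2|2|0
0|2|3|1
3|2|1|1
3|3|2|3
2|1|1|2
[16] 1|3|3|3
3|2|2|0
0|2|3|1
3|2|1|1
3|3|2|3
2|1|1|2
[17] 2|1|1|0
3|3|3|1
0|2|3|1
3|2|1|1
3|3|2|3
2|1|1|2

44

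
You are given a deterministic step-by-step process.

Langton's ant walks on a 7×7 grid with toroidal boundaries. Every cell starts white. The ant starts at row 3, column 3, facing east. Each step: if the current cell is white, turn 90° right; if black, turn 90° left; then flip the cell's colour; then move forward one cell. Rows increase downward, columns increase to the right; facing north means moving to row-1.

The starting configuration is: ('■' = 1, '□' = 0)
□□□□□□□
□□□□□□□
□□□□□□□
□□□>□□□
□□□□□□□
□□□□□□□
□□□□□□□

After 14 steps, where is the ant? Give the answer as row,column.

gen 0: □□□□□□□
□□□□□□□
□□□□□□□
□□□>□□□
□□□□□□□
□□□□□□□
□□□□□□□
gen 1: □□□□□□□
□□□□□□□
□□□□□□□
□□□■□□□
□□□v□□□
□□□□□□□
□□□□□□□
gen 2: □□□□□□□
□□□□□□□
□□□□□□□
□□□■□□□
□□<■□□□
□□□□□□□
□□□□□□□
gen 3: □□□□□□□
□□□□□□□
□□□□□□□
□□^■□□□
□□■■□□□
□□□□□□□
□□□□□□□
gen 4: □□□□□□□
□□□□□□□
□□□□□□□
□□■>□□□
□□■■□□□
□□□□□□□
□□□□□□□
gen 5: □□□□□□□
□□□□□□□
□□□^□□□
□□■□□□□
□□■■□□□
□□□□□□□
□□□□□□□
gen 6: □□□□□□□
□□□□□□□
□□□■>□□
□□■□□□□
□□■■□□□
□□□□□□□
□□□□□□□
gen 7: □□□□□□□
□□□□□□□
□□□■■□□
□□■□v□□
□□■■□□□
□□□□□□□
□□□□□□□
gen 8: □□□□□□□
□□□□□□□
□□□■■□□
□□■<■□□
□□■■□□□
□□□□□□□
□□□□□□□
gen 9: □□□□□□□
□□□□□□□
□□□^■□□
□□■■■□□
□□■■□□□
□□□□□□□
□□□□□□□
gen 10: □□□□□□□
□□□□□□□
□□<□■□□
□□■■■□□
□□■■□□□
□□□□□□□
□□□□□□□
gen 11: □□□□□□□
□□^□□□□
□□■□■□□
□□■■■□□
□□■■□□□
□□□□□□□
□□□□□□□
gen 12: □□□□□□□
□□■>□□□
□□■□■□□
□□■■■□□
□□■■□□□
□□□□□□□
□□□□□□□
gen 13: □□□□□□□
□□■■□□□
□□■v■□□
□□■■■□□
□□■■□□□
□□□□□□□
□□□□□□□
gen 14: □□□□□□□
□□■■□□□
□□<■■□□
□□■■■□□
□□■■□□□
□□□□□□□
□□□□□□□

2,2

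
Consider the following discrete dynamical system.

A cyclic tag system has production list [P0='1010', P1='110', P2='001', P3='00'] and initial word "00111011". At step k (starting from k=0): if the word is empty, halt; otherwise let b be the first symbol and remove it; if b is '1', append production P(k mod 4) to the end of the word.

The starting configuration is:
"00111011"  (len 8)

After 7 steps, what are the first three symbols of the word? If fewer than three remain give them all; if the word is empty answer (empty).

100

k=0  "00111011"  (len 8)
k=1  "0111011"  (len 7)
k=2  "111011"  (len 6)
k=3  "11011001"  (len 8)
k=4  "101100100"  (len 9)
k=5  "011001001010"  (len 12)
k=6  "11001001010"  (len 11)
k=7  "1001001010001"  (len 13)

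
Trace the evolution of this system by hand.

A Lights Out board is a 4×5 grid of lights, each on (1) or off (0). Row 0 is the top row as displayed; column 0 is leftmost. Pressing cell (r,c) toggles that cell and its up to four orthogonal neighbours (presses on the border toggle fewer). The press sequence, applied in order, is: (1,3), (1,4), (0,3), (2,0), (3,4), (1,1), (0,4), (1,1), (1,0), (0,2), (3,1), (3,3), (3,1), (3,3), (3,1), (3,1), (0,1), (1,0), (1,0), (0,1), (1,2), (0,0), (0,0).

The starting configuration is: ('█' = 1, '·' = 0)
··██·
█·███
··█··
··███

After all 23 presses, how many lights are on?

10

gen 0: ··██·
█·███
··█··
··███
gen 1: ··█··
█····
··██·
··███
gen 2: ··█·█
█··██
··███
··███
gen 3: ···█·
█···█
··███
··███
gen 4: ···█·
····█
█████
█·███
gen 5: ···█·
····█
████·
█·█··
gen 6: ·█·█·
███·█
█·██·
█·█··
gen 7: ·█··█
███··
█·██·
█·█··
gen 8: ····█
·····
████·
█·█··
gen 9: █···█
██···
·███·
█·█··
gen 10: █████
███··
·███·
█·█··
gen 11: █████
███··
··██·
·█···
gen 12: █████
███··
··█··
·████
gen 13: █████
███··
·██··
█··██
gen 14: █████
███··
·███·
█·█··
gen 15: █████
███··
··██·
·█···
gen 16: █████
███··
·███·
█·█··
gen 17: ···██
█·█··
·███·
█·█··
gen 18: █··██
·██··
████·
█·█··
gen 19: ···██
█·█··
·███·
█·█··
gen 20: █████
███··
·███·
█·█··
gen 21: ██·██
█··█·
·█·█·
█·█··
gen 22: ···██
···█·
·█·█·
█·█··
gen 23: ██·██
█··█·
·█·█·
█·█··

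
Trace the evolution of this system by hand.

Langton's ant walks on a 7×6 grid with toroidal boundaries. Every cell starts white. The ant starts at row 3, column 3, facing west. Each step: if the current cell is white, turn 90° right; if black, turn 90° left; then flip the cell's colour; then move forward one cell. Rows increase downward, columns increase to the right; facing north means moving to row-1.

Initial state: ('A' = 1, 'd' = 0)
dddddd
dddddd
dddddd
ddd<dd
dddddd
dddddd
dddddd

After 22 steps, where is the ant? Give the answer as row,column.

step 0: dddddd
dddddd
dddddd
ddd<dd
dddddd
dddddd
dddddd
step 1: dddddd
dddddd
ddd^dd
dddAdd
dddddd
dddddd
dddddd
step 2: dddddd
dddddd
dddA>d
dddAdd
dddddd
dddddd
dddddd
step 3: dddddd
dddddd
dddAAd
dddAvd
dddddd
dddddd
dddddd
step 4: dddddd
dddddd
dddAAd
ddd<Ad
dddddd
dddddd
dddddd
step 5: dddddd
dddddd
dddAAd
ddddAd
dddvdd
dddddd
dddddd
step 6: dddddd
dddddd
dddAAd
ddddAd
dd<Add
dddddd
dddddd
step 7: dddddd
dddddd
dddAAd
dd^dAd
ddAAdd
dddddd
dddddd
step 8: dddddd
dddddd
dddAAd
ddA>Ad
ddAAdd
dddddd
dddddd
step 9: dddddd
dddddd
dddAAd
ddAAAd
ddAvdd
dddddd
dddddd
step 10: dddddd
dddddd
dddAAd
ddAAAd
ddAd>d
dddddd
dddddd
step 11: dddddd
dddddd
dddAAd
ddAAAd
ddAdAd
ddddvd
dddddd
step 12: dddddd
dddddd
dddAAd
ddAAAd
ddAdAd
ddd<Ad
dddddd
step 13: dddddd
dddddd
dddAAd
ddAAAd
ddA^Ad
dddAAd
dddddd
step 14: dddddd
dddddd
dddAAd
ddAAAd
ddAA>d
dddAAd
dddddd
step 15: dddddd
dddddd
dddAAd
ddAA^d
ddAAdd
dddAAd
dddddd
step 16: dddddd
dddddd
dddAAd
ddA<dd
ddAAdd
dddAAd
dddddd
step 17: dddddd
dddddd
dddAAd
ddAddd
ddAvdd
dddAAd
dddddd
step 18: dddddd
dddddd
dddAAd
ddAddd
ddAd>d
dddAAd
dddddd
step 19: dddddd
dddddd
dddAAd
ddAddd
ddAdAd
dddAvd
dddddd
step 20: dddddd
dddddd
dddAAd
ddAddd
ddAdAd
dddAd>
dddddd
step 21: dddddd
dddddd
dddAAd
ddAddd
ddAdAd
dddAdA
dddddv
step 22: dddddd
dddddd
dddAAd
ddAddd
ddAdAd
dddAdA
dddd<A

6,4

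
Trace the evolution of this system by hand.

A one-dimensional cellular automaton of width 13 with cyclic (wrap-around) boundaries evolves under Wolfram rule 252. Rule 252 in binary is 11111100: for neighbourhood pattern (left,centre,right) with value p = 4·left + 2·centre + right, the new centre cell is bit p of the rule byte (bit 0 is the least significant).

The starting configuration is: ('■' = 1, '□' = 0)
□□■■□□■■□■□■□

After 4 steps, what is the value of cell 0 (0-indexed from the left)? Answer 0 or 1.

1

gen 0: □□■■□□■■□■□■□
gen 1: □□■■■□■■■■■■■
gen 2: ■□■■■■■■■■■■■
gen 3: ■■■■■■■■■■■■■
gen 4: ■■■■■■■■■■■■■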